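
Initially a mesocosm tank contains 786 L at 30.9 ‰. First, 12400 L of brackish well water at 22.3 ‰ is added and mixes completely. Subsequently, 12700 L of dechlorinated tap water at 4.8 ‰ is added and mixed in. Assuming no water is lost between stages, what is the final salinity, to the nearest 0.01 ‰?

13.98 ‰

Weighted by volume,
Initial salt = 786×30.9 = 24,287.4
After stage 1: salt = 24,287.4 + 12,400×22.3 = 300,807.4; volume = 13,186 L; S = 22.813 ‰
After stage 2: salt = 300,807.4 + 12,700×4.8 = 361,767.4; volume = 25,886 L
S = 361,767.4 / 25,886 = 13.9754 ‰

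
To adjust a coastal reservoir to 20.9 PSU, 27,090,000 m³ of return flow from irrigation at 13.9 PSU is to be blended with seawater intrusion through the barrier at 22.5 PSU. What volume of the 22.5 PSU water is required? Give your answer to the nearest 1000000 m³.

Salt balance: 27,090,000×13.9 + V×22.5 = (27,090,000+V)×20.9
376,551,000 + 22.5V = 566,181,000 + 20.9V
189,630,000 = 1.6V
V = 118,518,750 m³

119000000 m³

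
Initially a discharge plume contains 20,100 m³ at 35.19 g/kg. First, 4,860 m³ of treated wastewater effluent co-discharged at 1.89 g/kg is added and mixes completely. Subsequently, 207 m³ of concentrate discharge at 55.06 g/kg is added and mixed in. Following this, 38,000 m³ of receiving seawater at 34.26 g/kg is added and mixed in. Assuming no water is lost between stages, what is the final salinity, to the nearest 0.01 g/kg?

32.13 g/kg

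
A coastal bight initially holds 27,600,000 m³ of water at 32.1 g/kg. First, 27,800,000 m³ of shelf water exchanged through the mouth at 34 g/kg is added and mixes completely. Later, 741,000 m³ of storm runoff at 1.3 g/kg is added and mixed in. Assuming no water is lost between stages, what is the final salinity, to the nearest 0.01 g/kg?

32.63 g/kg

Conserving salt mass:
Initial salt = 27,600,000×32.1 = 885,960,000
After stage 1: salt = 885,960,000 + 27,800,000×34 = 1,831,160,000; volume = 55,400,000 m³; S = 33.053 g/kg
After stage 2: salt = 1,831,160,000 + 741,000×1.3 = 1,832,123,300; volume = 56,141,000 m³
S = 1,832,123,300 / 56,141,000 = 32.6343 g/kg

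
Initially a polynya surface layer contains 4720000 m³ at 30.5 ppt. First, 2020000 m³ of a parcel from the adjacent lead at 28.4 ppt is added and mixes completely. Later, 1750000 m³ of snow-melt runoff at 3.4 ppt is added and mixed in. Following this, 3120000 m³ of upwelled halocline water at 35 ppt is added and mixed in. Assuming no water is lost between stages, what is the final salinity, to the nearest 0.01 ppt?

Weighted by volume,
Initial salt = 4,720,000×30.5 = 143,960,000
After stage 1: salt = 143,960,000 + 2,020,000×28.4 = 201,328,000; volume = 6,740,000 m³; S = 29.871 ppt
After stage 2: salt = 201,328,000 + 1,750,000×3.4 = 207,278,000; volume = 8,490,000 m³; S = 24.414 ppt
After stage 3: salt = 207,278,000 + 3,120,000×35 = 316,478,000; volume = 11,610,000 m³
S = 316,478,000 / 11,610,000 = 27.2591 ppt

27.26 ppt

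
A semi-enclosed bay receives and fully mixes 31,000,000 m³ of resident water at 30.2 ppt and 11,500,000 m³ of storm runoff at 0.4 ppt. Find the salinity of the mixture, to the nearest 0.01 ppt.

Mass of salt is conserved:
salt = 31,000,000×30.2 + 11,500,000×0.4 = 936,200,000 + 4,600,000 = 940,800,000
volume = 31,000,000 + 11,500,000 = 42,500,000 m³
S = 940,800,000 / 42,500,000 = 22.1365 ppt

22.14 ppt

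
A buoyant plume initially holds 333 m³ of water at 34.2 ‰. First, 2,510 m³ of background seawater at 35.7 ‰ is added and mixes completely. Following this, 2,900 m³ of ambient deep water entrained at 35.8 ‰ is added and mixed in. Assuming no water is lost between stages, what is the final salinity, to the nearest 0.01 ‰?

35.66 ‰

By conservation of dissolved salt,
Initial salt = 333×34.2 = 11,388.6
After stage 1: salt = 11,388.6 + 2,510×35.7 = 100,995.6; volume = 2,843 m³; S = 35.524 ‰
After stage 2: salt = 100,995.6 + 2,900×35.8 = 204,815.6; volume = 5,743 m³
S = 204,815.6 / 5,743 = 35.6635 ‰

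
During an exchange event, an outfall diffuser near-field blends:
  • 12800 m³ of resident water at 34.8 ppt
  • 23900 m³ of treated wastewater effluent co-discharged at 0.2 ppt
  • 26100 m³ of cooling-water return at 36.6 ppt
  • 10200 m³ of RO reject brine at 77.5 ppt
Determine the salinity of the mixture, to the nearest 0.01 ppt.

Weighted by volume,
salt = 12,800×34.8 + 23,900×0.2 + 26,100×36.6 + 10,200×77.5 = 445,440 + 4,780 + 955,260 + 790,500 = 2,195,980
volume = 12,800 + 23,900 + 26,100 + 10,200 = 73,000 m³
S = 2,195,980 / 73,000 = 30.0819 ppt

30.08 ppt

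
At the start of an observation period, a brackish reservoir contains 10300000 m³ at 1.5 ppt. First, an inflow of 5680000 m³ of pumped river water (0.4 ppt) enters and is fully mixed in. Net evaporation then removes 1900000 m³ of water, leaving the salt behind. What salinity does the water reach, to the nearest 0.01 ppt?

After mixing: salt = 10,300,000×1.5 + 5,680,000×0.4 = 17,722,000; volume = 15,980,000 m³
After evaporation: salt unchanged = 17,722,000; volume = 15,980,000 − 1,900,000 = 14,080,000 m³
S = 17,722,000 / 14,080,000 = 1.2587 ppt

1.26 ppt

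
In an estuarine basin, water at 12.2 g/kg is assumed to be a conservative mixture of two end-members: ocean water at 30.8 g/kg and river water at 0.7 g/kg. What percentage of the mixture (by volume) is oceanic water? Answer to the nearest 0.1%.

Let g be the oceanic fraction. Salt balance per unit volume:
g×30.8 + (1−g)×0.7 = 12.2
g = (12.2 − 0.7) / (30.8 − 0.7) = 11.5/30.1 = 0.3821

38.2%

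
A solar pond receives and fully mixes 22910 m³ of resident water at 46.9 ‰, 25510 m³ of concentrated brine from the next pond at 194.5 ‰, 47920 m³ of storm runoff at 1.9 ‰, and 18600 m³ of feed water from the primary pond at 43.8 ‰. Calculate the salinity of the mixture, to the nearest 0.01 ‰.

By conservation of dissolved salt,
salt = 22,910×46.9 + 25,510×194.5 + 47,920×1.9 + 18,600×43.8 = 1,074,479 + 4,961,695 + 91,048 + 814,680 = 6,941,902
volume = 22,910 + 25,510 + 47,920 + 18,600 = 114,940 m³
S = 6,941,902 / 114,940 = 60.3959 ‰

60.40 ‰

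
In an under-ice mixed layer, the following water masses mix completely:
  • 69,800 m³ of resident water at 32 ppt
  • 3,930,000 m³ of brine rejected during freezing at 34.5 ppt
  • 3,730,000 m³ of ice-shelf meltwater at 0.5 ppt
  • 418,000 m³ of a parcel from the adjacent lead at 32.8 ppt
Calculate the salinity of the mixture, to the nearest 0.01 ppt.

18.83 ppt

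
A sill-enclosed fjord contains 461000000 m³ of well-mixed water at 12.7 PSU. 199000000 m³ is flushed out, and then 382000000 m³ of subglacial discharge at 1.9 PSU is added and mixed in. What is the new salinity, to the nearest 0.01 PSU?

6.29 PSU

Remaining after removal: 262,000,000 m³ at 12.7 PSU (salt = 3,327,400,000)
After addition: salt = 3,327,400,000 + 382,000,000×1.9 = 4,053,200,000; volume = 644,000,000 m³
S = 4,053,200,000 / 644,000,000 = 6.2938 PSU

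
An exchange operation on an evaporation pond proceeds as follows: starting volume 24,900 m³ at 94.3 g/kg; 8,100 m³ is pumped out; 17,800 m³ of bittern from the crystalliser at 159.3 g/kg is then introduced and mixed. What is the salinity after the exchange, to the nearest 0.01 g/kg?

127.74 g/kg

Remaining after removal: 16,800 m³ at 94.3 g/kg (salt = 1,584,240)
After addition: salt = 1,584,240 + 17,800×159.3 = 4,419,780; volume = 34,600 m³
S = 4,419,780 / 34,600 = 127.7393 g/kg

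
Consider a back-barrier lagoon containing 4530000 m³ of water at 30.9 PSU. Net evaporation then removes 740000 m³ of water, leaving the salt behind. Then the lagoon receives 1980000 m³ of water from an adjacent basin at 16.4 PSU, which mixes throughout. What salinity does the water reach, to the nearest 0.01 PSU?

29.89 PSU

After evaporation: salt = 4,530,000×30.9 = 139,977,000; volume = 4,530,000 − 740,000 = 3,790,000 m³
After mixing: salt = 139,977,000 + 1,980,000×16.4 = 172,449,000; volume = 3,790,000 + 1,980,000 = 5,770,000 m³
S = 172,449,000 / 5,770,000 = 29.8872 PSU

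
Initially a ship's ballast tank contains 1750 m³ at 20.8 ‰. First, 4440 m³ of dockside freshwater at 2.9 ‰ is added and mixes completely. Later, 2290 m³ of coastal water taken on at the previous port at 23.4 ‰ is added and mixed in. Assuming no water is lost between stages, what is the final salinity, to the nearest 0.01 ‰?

12.13 ‰

Weighted by volume,
Initial salt = 1,750×20.8 = 36,400
After stage 1: salt = 36,400 + 4,440×2.9 = 49,276; volume = 6,190 m³; S = 7.961 ‰
After stage 2: salt = 49,276 + 2,290×23.4 = 102,862; volume = 8,480 m³
S = 102,862 / 8,480 = 12.13 ‰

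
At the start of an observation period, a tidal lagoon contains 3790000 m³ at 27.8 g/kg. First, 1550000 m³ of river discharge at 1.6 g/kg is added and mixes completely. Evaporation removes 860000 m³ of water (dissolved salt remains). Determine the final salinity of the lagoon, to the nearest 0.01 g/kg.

24.07 g/kg

After mixing: salt = 3,790,000×27.8 + 1,550,000×1.6 = 107,842,000; volume = 5,340,000 m³
After evaporation: salt unchanged = 107,842,000; volume = 5,340,000 − 860,000 = 4,480,000 m³
S = 107,842,000 / 4,480,000 = 24.0719 g/kg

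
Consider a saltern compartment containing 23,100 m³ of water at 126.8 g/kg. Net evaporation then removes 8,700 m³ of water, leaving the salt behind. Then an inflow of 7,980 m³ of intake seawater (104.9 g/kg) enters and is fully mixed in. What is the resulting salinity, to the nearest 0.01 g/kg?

After evaporation: salt = 23,100×126.8 = 2,929,080; volume = 23,100 − 8,700 = 14,400 m³
After mixing: salt = 2,929,080 + 7,980×104.9 = 3,766,182; volume = 14,400 + 7,980 = 22,380 m³
S = 3,766,182 / 22,380 = 168.2834 g/kg

168.28 g/kg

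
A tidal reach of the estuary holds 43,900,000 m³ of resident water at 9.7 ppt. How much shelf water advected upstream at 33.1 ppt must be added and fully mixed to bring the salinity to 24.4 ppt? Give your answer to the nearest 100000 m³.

74200000 m³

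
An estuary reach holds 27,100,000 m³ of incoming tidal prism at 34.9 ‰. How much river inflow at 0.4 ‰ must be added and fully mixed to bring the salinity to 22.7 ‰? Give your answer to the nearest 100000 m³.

Salt balance: 27,100,000×34.9 + V×0.4 = (27,100,000+V)×22.7
945,790,000 + 0.4V = 615,170,000 + 22.7V
330,620,000 = 22.3V
V = 14,826,008.97 m³

14800000 m³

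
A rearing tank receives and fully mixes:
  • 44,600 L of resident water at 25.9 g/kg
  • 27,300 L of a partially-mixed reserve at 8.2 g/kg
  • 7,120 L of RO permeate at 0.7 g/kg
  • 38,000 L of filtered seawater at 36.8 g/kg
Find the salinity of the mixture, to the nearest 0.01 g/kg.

23.78 g/kg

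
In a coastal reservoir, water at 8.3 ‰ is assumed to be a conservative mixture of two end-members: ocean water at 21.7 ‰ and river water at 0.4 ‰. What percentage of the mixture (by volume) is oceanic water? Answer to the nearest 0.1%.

37.1%

Let g be the oceanic fraction. Salt balance per unit volume:
g×21.7 + (1−g)×0.4 = 8.3
g = (8.3 − 0.4) / (21.7 − 0.4) = 7.9/21.3 = 0.3709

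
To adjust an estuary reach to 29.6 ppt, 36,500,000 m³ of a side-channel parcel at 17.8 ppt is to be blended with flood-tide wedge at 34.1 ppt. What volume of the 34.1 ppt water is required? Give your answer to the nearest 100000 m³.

Salt balance: 36,500,000×17.8 + V×34.1 = (36,500,000+V)×29.6
649,700,000 + 34.1V = 1,080,400,000 + 29.6V
430,700,000 = 4.5V
V = 95,711,111.11 m³

95700000 m³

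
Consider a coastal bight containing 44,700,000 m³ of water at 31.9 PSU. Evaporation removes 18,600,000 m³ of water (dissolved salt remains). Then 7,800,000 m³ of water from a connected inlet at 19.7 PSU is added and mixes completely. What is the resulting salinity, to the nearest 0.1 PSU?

46.6 PSU

After evaporation: salt = 44,700,000×31.9 = 1,425,930,000; volume = 44,700,000 − 18,600,000 = 26,100,000 m³
After mixing: salt = 1,425,930,000 + 7,800,000×19.7 = 1,579,590,000; volume = 26,100,000 + 7,800,000 = 33,900,000 m³
S = 1,579,590,000 / 33,900,000 = 46.5956 PSU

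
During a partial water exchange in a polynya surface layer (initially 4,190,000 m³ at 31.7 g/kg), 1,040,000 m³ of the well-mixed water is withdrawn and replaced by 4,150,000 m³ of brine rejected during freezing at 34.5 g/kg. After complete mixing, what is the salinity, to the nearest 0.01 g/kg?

Remaining after removal: 3,150,000 m³ at 31.7 g/kg (salt = 99,855,000)
After addition: salt = 99,855,000 + 4,150,000×34.5 = 243,030,000; volume = 7,300,000 m³
S = 243,030,000 / 7,300,000 = 33.2918 g/kg

33.29 g/kg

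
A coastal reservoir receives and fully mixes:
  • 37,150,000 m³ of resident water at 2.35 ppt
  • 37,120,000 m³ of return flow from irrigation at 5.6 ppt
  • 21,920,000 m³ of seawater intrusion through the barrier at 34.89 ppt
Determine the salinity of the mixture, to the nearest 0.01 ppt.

Total salt / total volume:
salt = 37,150,000×2.35 + 37,120,000×5.6 + 21,920,000×34.89 = 87,302,500 + 207,872,000 + 764,788,800 = 1,059,963,300
volume = 37,150,000 + 37,120,000 + 21,920,000 = 96,190,000 m³
S = 1,059,963,300 / 96,190,000 = 11.0195 ppt

11.02 ppt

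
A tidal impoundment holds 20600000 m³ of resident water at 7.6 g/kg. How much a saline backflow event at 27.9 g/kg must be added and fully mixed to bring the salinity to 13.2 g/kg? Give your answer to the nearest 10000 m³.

7850000 m³

Salt balance: 20,600,000×7.6 + V×27.9 = (20,600,000+V)×13.2
156,560,000 + 27.9V = 271,920,000 + 13.2V
115,360,000 = 14.7V
V = 7,847,619.05 m³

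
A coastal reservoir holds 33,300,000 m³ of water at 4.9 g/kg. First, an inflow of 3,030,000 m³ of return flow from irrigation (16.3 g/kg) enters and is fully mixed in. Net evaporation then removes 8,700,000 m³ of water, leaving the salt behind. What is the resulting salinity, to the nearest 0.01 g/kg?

7.69 g/kg

After mixing: salt = 33,300,000×4.9 + 3,030,000×16.3 = 212,559,000; volume = 36,330,000 m³
After evaporation: salt unchanged = 212,559,000; volume = 36,330,000 − 8,700,000 = 27,630,000 m³
S = 212,559,000 / 27,630,000 = 7.6931 g/kg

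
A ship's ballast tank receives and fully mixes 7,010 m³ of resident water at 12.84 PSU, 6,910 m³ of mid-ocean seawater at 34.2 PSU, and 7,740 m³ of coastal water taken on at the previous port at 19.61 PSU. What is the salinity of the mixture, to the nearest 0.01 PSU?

22.07 PSU

Mass of salt is conserved:
salt = 7,010×12.84 + 6,910×34.2 + 7,740×19.61 = 90,008.4 + 236,322 + 151,781.4 = 478,111.8
volume = 7,010 + 6,910 + 7,740 = 21,660 m³
S = 478,111.8 / 21,660 = 22.0735 PSU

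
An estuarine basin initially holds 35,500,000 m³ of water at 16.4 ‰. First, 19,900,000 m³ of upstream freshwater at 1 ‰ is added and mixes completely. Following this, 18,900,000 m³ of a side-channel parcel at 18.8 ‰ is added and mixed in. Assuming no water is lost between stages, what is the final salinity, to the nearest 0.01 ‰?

12.89 ‰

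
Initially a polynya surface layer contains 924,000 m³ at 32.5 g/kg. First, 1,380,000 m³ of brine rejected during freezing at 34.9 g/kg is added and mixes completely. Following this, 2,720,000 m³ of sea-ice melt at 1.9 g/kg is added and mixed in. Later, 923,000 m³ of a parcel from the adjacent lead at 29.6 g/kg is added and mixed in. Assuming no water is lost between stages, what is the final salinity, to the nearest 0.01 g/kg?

18.61 g/kg

Total salt / total volume:
Initial salt = 924,000×32.5 = 30,030,000
After stage 1: salt = 30,030,000 + 1,380,000×34.9 = 78,192,000; volume = 2,304,000 m³; S = 33.938 g/kg
After stage 2: salt = 78,192,000 + 2,720,000×1.9 = 83,360,000; volume = 5,024,000 m³; S = 16.592 g/kg
After stage 3: salt = 83,360,000 + 923,000×29.6 = 110,680,800; volume = 5,947,000 m³
S = 110,680,800 / 5,947,000 = 18.6112 g/kg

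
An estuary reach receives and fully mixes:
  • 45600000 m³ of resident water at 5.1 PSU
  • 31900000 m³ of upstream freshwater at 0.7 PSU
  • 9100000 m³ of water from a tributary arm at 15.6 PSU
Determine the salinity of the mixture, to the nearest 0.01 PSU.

Conserving salt mass:
salt = 45,600,000×5.1 + 31,900,000×0.7 + 9,100,000×15.6 = 232,560,000 + 22,330,000 + 141,960,000 = 396,850,000
volume = 45,600,000 + 31,900,000 + 9,100,000 = 86,600,000 m³
S = 396,850,000 / 86,600,000 = 4.5826 PSU

4.58 PSU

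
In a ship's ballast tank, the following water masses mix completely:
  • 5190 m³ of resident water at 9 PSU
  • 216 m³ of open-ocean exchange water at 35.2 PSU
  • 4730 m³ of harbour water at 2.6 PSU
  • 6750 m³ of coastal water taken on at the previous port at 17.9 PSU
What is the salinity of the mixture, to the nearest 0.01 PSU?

Conserving salt mass:
salt = 5,190×9 + 216×35.2 + 4,730×2.6 + 6,750×17.9 = 46,710 + 7,603.2 + 12,298 + 120,825 = 187,436.2
volume = 5,190 + 216 + 4,730 + 6,750 = 16,886 m³
S = 187,436.2 / 16,886 = 11.1001 PSU

11.10 PSU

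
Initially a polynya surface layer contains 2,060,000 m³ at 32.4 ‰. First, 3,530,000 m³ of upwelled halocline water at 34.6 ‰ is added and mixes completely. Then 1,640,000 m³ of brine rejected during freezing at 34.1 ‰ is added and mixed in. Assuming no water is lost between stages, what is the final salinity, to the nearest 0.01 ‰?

33.86 ‰

Weighted by volume,
Initial salt = 2,060,000×32.4 = 66,744,000
After stage 1: salt = 66,744,000 + 3,530,000×34.6 = 188,882,000; volume = 5,590,000 m³; S = 33.789 ‰
After stage 2: salt = 188,882,000 + 1,640,000×34.1 = 244,806,000; volume = 7,230,000 m³
S = 244,806,000 / 7,230,000 = 33.8598 ‰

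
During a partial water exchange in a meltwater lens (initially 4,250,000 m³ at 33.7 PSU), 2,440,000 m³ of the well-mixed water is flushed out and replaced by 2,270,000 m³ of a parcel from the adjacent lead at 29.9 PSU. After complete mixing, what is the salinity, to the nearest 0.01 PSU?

Remaining after removal: 1,810,000 m³ at 33.7 PSU (salt = 60,997,000)
After addition: salt = 60,997,000 + 2,270,000×29.9 = 128,870,000; volume = 4,080,000 m³
S = 128,870,000 / 4,080,000 = 31.5858 PSU

31.59 PSU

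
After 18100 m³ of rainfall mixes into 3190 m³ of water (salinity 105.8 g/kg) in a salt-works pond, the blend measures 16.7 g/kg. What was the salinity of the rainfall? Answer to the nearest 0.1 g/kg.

1.0 g/kg

Salt balance: 3,190×105.8 + 18,100×S = 21,290×16.7
337,502 + 18,100·S = 355,543
S = (355,543 − 337,502) / 18,100 = 0.9967 g/kg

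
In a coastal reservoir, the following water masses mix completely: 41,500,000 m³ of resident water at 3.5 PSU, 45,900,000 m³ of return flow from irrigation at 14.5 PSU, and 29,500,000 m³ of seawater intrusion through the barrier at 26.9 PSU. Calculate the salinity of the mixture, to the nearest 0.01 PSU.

13.72 PSU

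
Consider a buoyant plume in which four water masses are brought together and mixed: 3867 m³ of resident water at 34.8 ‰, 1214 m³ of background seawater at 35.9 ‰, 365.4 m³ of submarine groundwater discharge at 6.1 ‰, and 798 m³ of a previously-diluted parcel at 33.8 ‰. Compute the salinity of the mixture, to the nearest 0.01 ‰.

33.21 ‰

Total salt / total volume:
salt = 3,867×34.8 + 1,214×35.9 + 365.4×6.1 + 798×33.8 = 134,571.6 + 43,582.6 + 2,228.94 + 26,972.4 = 207,355.54
volume = 3,867 + 1,214 + 365.4 + 798 = 6,244.4 m³
S = 207,355.54 / 6,244.4 = 33.2066 ‰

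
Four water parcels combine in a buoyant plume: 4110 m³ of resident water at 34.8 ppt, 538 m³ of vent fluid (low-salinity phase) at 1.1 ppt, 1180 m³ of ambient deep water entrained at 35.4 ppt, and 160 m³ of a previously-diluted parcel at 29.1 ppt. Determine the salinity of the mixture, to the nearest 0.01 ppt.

31.74 ppt

Salt balance:
salt = 4,110×34.8 + 538×1.1 + 1,180×35.4 + 160×29.1 = 143,028 + 591.8 + 41,772 + 4,656 = 190,047.8
volume = 4,110 + 538 + 1,180 + 160 = 5,988 m³
S = 190,047.8 / 5,988 = 31.7381 ppt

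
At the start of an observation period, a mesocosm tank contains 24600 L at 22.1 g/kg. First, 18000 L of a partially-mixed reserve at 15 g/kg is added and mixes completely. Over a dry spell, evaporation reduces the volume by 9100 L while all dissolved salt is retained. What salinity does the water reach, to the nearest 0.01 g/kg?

After mixing: salt = 24,600×22.1 + 18,000×15 = 813,660; volume = 42,600 L
After evaporation: salt unchanged = 813,660; volume = 42,600 − 9,100 = 33,500 L
S = 813,660 / 33,500 = 24.2884 g/kg

24.29 g/kg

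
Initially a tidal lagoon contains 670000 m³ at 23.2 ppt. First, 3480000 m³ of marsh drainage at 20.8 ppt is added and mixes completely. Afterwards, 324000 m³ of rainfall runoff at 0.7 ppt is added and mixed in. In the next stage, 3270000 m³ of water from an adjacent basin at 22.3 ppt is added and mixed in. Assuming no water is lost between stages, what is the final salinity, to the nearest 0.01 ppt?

By conservation of dissolved salt,
Initial salt = 670,000×23.2 = 15,544,000
After stage 1: salt = 15,544,000 + 3,480,000×20.8 = 87,928,000; volume = 4,150,000 m³; S = 21.187 ppt
After stage 2: salt = 87,928,000 + 324,000×0.7 = 88,154,800; volume = 4,474,000 m³; S = 19.704 ppt
After stage 3: salt = 88,154,800 + 3,270,000×22.3 = 161,075,800; volume = 7,744,000 m³
S = 161,075,800 / 7,744,000 = 20.8001 ppt

20.80 ppt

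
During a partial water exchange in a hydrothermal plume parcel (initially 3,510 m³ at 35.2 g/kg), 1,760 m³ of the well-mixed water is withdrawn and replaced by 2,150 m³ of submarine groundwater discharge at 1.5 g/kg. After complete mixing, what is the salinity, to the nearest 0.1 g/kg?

Remaining after removal: 1,750 m³ at 35.2 g/kg (salt = 61,600)
After addition: salt = 61,600 + 2,150×1.5 = 64,825; volume = 3,900 m³
S = 64,825 / 3,900 = 16.6218 g/kg

16.6 g/kg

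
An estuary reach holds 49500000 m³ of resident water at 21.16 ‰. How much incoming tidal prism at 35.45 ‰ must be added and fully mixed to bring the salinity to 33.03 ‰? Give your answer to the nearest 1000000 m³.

243000000 m³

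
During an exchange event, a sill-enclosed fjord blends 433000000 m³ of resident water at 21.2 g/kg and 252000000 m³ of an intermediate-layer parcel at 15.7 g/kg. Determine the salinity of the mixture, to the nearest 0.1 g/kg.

Salt balance:
salt = 433,000,000×21.2 + 252,000,000×15.7 = 9,179,600,000 + 3,956,400,000 = 13,136,000,000
volume = 433,000,000 + 252,000,000 = 685,000,000 m³
S = 13,136,000,000 / 685,000,000 = 19.177 g/kg

19.2 g/kg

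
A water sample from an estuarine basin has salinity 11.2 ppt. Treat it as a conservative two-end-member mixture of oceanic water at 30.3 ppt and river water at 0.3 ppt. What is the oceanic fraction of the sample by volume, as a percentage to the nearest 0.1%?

Let g be the oceanic fraction. Salt balance per unit volume:
g×30.3 + (1−g)×0.3 = 11.2
g = (11.2 − 0.3) / (30.3 − 0.3) = 10.9/30 = 0.3633

36.3%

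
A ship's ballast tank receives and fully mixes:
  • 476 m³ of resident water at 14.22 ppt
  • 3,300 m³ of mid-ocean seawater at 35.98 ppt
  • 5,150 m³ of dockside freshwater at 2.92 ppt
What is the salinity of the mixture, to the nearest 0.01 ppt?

By conservation of dissolved salt,
salt = 476×14.22 + 3,300×35.98 + 5,150×2.92 = 6,768.72 + 118,734 + 15,038 = 140,540.72
volume = 476 + 3,300 + 5,150 = 8,926 m³
S = 140,540.72 / 8,926 = 15.7451 ppt

15.75 ppt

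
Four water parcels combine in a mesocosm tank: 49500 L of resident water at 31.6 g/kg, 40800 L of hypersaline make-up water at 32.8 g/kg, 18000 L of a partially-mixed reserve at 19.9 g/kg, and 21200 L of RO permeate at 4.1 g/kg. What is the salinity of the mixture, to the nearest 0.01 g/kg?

By conservation of dissolved salt,
salt = 49,500×31.6 + 40,800×32.8 + 18,000×19.9 + 21,200×4.1 = 1,564,200 + 1,338,240 + 358,200 + 86,920 = 3,347,560
volume = 49,500 + 40,800 + 18,000 + 21,200 = 129,500 L
S = 3,347,560 / 129,500 = 25.8499 g/kg

25.85 g/kg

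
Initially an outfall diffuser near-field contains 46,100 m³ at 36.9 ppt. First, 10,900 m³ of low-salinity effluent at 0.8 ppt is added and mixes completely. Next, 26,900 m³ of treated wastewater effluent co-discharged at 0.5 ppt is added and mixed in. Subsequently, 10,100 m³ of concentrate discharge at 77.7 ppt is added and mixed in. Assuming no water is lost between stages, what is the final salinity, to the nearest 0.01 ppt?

26.68 ppt

Weighted by volume,
Initial salt = 46,100×36.9 = 1,701,090
After stage 1: salt = 1,701,090 + 10,900×0.8 = 1,709,810; volume = 57,000 m³; S = 29.997 ppt
After stage 2: salt = 1,709,810 + 26,900×0.5 = 1,723,260; volume = 83,900 m³; S = 20.539 ppt
After stage 3: salt = 1,723,260 + 10,100×77.7 = 2,508,030; volume = 94,000 m³
S = 2,508,030 / 94,000 = 26.6812 ppt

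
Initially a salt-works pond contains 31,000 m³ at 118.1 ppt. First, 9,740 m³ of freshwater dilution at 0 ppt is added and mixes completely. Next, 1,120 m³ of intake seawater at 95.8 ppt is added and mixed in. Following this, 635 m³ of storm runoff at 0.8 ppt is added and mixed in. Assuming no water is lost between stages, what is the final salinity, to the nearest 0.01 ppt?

88.69 ppt

Mass of salt is conserved:
Initial salt = 31,000×118.1 = 3,661,100
After stage 1: salt = 3,661,100 + 9,740×0 = 3,661,100; volume = 40,740 m³; S = 89.865 ppt
After stage 2: salt = 3,661,100 + 1,120×95.8 = 3,768,396; volume = 41,860 m³; S = 90.024 ppt
After stage 3: salt = 3,768,396 + 635×0.8 = 3,768,904; volume = 42,495 m³
S = 3,768,904 / 42,495 = 88.6905 ppt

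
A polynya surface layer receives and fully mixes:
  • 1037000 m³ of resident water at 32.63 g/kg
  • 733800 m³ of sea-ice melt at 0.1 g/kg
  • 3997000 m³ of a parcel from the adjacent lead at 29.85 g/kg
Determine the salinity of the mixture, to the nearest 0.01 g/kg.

26.56 g/kg

Salt balance:
salt = 1,037,000×32.63 + 733,800×0.1 + 3,997,000×29.85 = 33,837,310 + 73,380 + 119,310,450 = 153,221,140
volume = 1,037,000 + 733,800 + 3,997,000 = 5,767,800 m³
S = 153,221,140 / 5,767,800 = 26.5649 g/kg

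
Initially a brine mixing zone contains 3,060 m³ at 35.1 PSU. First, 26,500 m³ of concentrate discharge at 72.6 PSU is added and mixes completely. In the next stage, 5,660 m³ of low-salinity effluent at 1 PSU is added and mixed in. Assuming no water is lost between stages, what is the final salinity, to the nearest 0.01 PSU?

57.84 PSU

Total salt / total volume:
Initial salt = 3,060×35.1 = 107,406
After stage 1: salt = 107,406 + 26,500×72.6 = 2,031,306; volume = 29,560 m³; S = 68.718 PSU
After stage 2: salt = 2,031,306 + 5,660×1 = 2,036,966; volume = 35,220 m³
S = 2,036,966 / 35,220 = 57.8355 PSU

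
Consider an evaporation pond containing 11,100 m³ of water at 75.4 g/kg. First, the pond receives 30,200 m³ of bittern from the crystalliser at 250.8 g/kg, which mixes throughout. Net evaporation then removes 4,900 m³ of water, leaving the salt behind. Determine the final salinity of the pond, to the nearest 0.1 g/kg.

231.1 g/kg

After mixing: salt = 11,100×75.4 + 30,200×250.8 = 8,411,100; volume = 41,300 m³
After evaporation: salt unchanged = 8,411,100; volume = 41,300 − 4,900 = 36,400 m³
S = 8,411,100 / 36,400 = 231.0742 g/kg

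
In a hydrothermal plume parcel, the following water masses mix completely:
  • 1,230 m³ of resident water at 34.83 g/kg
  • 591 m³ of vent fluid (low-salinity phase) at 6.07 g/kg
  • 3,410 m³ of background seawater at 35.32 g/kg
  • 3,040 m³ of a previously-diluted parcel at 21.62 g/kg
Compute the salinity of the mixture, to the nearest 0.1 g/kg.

Total salt / total volume:
salt = 1,230×34.83 + 591×6.07 + 3,410×35.32 + 3,040×21.62 = 42,840.9 + 3,587.37 + 120,441.2 + 65,724.8 = 232,594.27
volume = 1,230 + 591 + 3,410 + 3,040 = 8,271 m³
S = 232,594.27 / 8,271 = 28.122 g/kg

28.1 g/kg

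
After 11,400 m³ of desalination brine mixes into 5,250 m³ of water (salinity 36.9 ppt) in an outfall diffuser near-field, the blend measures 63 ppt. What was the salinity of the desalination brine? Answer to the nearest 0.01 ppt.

Salt balance: 5,250×36.9 + 11,400×S = 16,650×63
193,725 + 11,400·S = 1,048,950
S = (1,048,950 − 193,725) / 11,400 = 75.0197 ppt

75.02 ppt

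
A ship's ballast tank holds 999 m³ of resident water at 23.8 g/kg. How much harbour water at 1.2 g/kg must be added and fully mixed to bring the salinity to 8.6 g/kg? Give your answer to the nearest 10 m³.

Salt balance: 999×23.8 + V×1.2 = (999+V)×8.6
23,776.2 + 1.2V = 8,591.4 + 8.6V
15,184.8 = 7.4V
V = 2,052 m³

2050 m³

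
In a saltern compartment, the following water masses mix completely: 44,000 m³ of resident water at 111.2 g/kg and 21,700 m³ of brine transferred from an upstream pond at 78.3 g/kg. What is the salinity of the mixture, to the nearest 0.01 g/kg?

Mass of salt is conserved:
salt = 44,000×111.2 + 21,700×78.3 = 4,892,800 + 1,699,110 = 6,591,910
volume = 44,000 + 21,700 = 65,700 m³
S = 6,591,910 / 65,700 = 100.3335 g/kg

100.33 g/kg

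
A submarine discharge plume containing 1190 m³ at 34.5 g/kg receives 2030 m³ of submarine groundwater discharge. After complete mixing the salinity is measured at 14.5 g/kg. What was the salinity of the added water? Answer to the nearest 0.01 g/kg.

Salt balance: 1,190×34.5 + 2,030×S = 3,220×14.5
41,055 + 2,030·S = 46,690
S = (46,690 − 41,055) / 2,030 = 2.7759 g/kg

2.78 g/kg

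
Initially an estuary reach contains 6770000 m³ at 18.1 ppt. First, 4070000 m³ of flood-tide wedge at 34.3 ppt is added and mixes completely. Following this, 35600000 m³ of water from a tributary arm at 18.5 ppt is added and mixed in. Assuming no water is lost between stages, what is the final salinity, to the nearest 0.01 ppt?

19.83 ppt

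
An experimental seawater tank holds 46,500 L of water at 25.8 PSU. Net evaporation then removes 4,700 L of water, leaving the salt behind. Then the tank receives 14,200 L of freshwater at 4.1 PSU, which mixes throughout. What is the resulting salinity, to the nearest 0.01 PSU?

After evaporation: salt = 46,500×25.8 = 1,199,700; volume = 46,500 − 4,700 = 41,800 L
After mixing: salt = 1,199,700 + 14,200×4.1 = 1,257,920; volume = 41,800 + 14,200 = 56,000 L
S = 1,257,920 / 56,000 = 22.4629 PSU

22.46 PSU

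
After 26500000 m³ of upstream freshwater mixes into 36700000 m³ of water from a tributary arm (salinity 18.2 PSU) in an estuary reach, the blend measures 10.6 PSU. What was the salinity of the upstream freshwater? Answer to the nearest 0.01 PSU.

Salt balance: 36,700,000×18.2 + 26,500,000×S = 63,200,000×10.6
667,940,000 + 26,500,000·S = 669,920,000
S = (669,920,000 − 667,940,000) / 26,500,000 = 0.0747 PSU

0.07 PSU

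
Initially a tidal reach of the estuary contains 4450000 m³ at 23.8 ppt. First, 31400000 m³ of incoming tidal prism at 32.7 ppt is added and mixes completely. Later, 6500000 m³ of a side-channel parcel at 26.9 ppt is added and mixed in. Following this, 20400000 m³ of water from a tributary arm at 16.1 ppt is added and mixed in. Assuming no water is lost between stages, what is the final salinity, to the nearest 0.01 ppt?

Total salt / total volume:
Initial salt = 4,450,000×23.8 = 105,910,000
After stage 1: salt = 105,910,000 + 31,400,000×32.7 = 1,132,690,000; volume = 35,850,000 m³; S = 31.595 ppt
After stage 2: salt = 1,132,690,000 + 6,500,000×26.9 = 1,307,540,000; volume = 42,350,000 m³; S = 30.875 ppt
After stage 3: salt = 1,307,540,000 + 20,400,000×16.1 = 1,635,980,000; volume = 62,750,000 m³
S = 1,635,980,000 / 62,750,000 = 26.0714 ppt

26.07 ppt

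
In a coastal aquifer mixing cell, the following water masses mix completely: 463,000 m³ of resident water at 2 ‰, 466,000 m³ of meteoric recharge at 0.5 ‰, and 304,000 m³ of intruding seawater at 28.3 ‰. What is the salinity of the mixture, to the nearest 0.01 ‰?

7.92 ‰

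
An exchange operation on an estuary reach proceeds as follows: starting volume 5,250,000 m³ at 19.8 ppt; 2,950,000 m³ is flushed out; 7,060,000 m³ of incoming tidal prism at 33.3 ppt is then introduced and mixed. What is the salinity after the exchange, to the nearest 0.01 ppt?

29.98 ppt

Remaining after removal: 2,300,000 m³ at 19.8 ppt (salt = 45,540,000)
After addition: salt = 45,540,000 + 7,060,000×33.3 = 280,638,000; volume = 9,360,000 m³
S = 280,638,000 / 9,360,000 = 29.9827 ppt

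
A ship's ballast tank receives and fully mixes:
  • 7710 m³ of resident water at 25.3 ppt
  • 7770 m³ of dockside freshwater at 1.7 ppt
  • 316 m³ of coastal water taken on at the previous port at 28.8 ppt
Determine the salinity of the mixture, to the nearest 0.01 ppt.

13.76 ppt

Weighted by volume,
salt = 7,710×25.3 + 7,770×1.7 + 316×28.8 = 195,063 + 13,209 + 9,100.8 = 217,372.8
volume = 7,710 + 7,770 + 316 = 15,796 m³
S = 217,372.8 / 15,796 = 13.7613 ppt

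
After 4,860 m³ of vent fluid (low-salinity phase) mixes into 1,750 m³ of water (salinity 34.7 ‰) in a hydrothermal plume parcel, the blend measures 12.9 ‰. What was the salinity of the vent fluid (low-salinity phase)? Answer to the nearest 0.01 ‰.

5.05 ‰

Salt balance: 1,750×34.7 + 4,860×S = 6,610×12.9
60,725 + 4,860·S = 85,269
S = (85,269 − 60,725) / 4,860 = 5.0502 ‰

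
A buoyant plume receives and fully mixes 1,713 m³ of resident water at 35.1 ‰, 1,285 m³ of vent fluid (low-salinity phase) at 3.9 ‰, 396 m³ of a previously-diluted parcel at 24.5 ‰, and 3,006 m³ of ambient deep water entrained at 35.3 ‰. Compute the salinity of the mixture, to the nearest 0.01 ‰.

Mass of salt is conserved:
salt = 1,713×35.1 + 1,285×3.9 + 396×24.5 + 3,006×35.3 = 60,126.3 + 5,011.5 + 9,702 + 106,111.8 = 180,951.6
volume = 1,713 + 1,285 + 396 + 3,006 = 6,400 m³
S = 180,951.6 / 6,400 = 28.2737 ‰

28.27 ‰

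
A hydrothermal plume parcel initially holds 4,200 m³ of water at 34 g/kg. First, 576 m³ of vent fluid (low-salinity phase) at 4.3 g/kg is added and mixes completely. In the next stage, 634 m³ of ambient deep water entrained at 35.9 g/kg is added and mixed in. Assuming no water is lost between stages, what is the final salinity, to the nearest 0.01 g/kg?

Conserving salt mass:
Initial salt = 4,200×34 = 142,800
After stage 1: salt = 142,800 + 576×4.3 = 145,276.8; volume = 4,776 m³; S = 30.418 g/kg
After stage 2: salt = 145,276.8 + 634×35.9 = 168,037.4; volume = 5,410 m³
S = 168,037.4 / 5,410 = 31.0605 g/kg

31.06 g/kg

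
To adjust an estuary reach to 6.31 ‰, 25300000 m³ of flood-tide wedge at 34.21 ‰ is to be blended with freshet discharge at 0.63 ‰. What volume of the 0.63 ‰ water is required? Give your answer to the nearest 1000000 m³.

Salt balance: 25,300,000×34.21 + V×0.63 = (25,300,000+V)×6.31
865,513,000 + 0.63V = 159,643,000 + 6.31V
705,870,000 = 5.68V
V = 124,272,887.32 m³

124000000 m³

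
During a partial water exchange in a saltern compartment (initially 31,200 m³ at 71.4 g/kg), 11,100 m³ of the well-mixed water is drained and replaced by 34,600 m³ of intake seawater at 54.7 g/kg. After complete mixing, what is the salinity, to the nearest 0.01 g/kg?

60.84 g/kg

Remaining after removal: 20,100 m³ at 71.4 g/kg (salt = 1,435,140)
After addition: salt = 1,435,140 + 34,600×54.7 = 3,327,760; volume = 54,700 m³
S = 3,327,760 / 54,700 = 60.8366 g/kg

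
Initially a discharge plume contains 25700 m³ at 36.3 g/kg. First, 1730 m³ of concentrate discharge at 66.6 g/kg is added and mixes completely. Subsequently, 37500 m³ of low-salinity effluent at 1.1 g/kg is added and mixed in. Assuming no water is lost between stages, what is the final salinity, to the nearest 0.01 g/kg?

16.78 g/kg

Total salt / total volume:
Initial salt = 25,700×36.3 = 932,910
After stage 1: salt = 932,910 + 1,730×66.6 = 1,048,128; volume = 27,430 m³; S = 38.211 g/kg
After stage 2: salt = 1,048,128 + 37,500×1.1 = 1,089,378; volume = 64,930 m³
S = 1,089,378 / 64,930 = 16.7777 g/kg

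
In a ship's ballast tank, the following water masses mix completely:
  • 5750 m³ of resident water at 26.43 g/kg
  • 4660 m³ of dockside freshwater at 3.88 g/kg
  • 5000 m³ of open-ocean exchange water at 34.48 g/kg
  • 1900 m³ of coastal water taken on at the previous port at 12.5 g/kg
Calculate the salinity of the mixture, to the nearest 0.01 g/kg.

21.16 g/kg

By conservation of dissolved salt,
salt = 5,750×26.43 + 4,660×3.88 + 5,000×34.48 + 1,900×12.5 = 151,972.5 + 18,080.8 + 172,400 + 23,750 = 366,203.3
volume = 5,750 + 4,660 + 5,000 + 1,900 = 17,310 m³
S = 366,203.3 / 17,310 = 21.1556 g/kg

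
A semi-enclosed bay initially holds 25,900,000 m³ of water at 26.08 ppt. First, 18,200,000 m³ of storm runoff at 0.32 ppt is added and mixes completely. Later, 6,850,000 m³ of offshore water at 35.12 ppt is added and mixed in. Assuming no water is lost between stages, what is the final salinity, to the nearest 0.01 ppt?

18.09 ppt

Salt balance:
Initial salt = 25,900,000×26.08 = 675,472,000
After stage 1: salt = 675,472,000 + 18,200,000×0.32 = 681,296,000; volume = 44,100,000 m³; S = 15.449 ppt
After stage 2: salt = 681,296,000 + 6,850,000×35.12 = 921,868,000; volume = 50,950,000 m³
S = 921,868,000 / 50,950,000 = 18.0936 ppt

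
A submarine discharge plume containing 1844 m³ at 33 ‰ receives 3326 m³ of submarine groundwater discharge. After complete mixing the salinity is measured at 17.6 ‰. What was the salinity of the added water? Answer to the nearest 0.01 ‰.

9.06 ‰

Salt balance: 1,844×33 + 3,326×S = 5,170×17.6
60,852 + 3,326·S = 90,992
S = (90,992 − 60,852) / 3,326 = 9.0619 ‰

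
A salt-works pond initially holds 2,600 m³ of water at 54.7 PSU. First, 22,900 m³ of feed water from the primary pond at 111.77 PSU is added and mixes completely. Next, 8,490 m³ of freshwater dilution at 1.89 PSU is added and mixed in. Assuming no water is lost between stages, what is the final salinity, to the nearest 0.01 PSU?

79.96 PSU

Total salt / total volume:
Initial salt = 2,600×54.7 = 142,220
After stage 1: salt = 142,220 + 22,900×111.77 = 2,701,753; volume = 25,500 m³; S = 105.951 PSU
After stage 2: salt = 2,701,753 + 8,490×1.89 = 2,717,799.1; volume = 33,990 m³
S = 2,717,799.1 / 33,990 = 79.9588 PSU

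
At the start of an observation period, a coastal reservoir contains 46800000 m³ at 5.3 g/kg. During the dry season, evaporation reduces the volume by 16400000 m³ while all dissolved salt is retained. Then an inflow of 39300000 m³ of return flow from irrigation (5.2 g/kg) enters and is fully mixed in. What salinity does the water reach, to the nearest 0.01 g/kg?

After evaporation: salt = 46,800,000×5.3 = 248,040,000; volume = 46,800,000 − 16,400,000 = 30,400,000 m³
After mixing: salt = 248,040,000 + 39,300,000×5.2 = 452,400,000; volume = 30,400,000 + 39,300,000 = 69,700,000 m³
S = 452,400,000 / 69,700,000 = 6.4907 g/kg

6.49 g/kg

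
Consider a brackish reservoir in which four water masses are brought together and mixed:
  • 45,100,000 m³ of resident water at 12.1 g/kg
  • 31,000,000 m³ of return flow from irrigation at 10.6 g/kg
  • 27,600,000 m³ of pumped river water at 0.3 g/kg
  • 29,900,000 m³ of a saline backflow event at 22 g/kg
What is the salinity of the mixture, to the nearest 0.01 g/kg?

11.53 g/kg

Weighted by volume,
salt = 45,100,000×12.1 + 31,000,000×10.6 + 27,600,000×0.3 + 29,900,000×22 = 545,710,000 + 328,600,000 + 8,280,000 + 657,800,000 = 1,540,390,000
volume = 45,100,000 + 31,000,000 + 27,600,000 + 29,900,000 = 133,600,000 m³
S = 1,540,390,000 / 133,600,000 = 11.5299 g/kg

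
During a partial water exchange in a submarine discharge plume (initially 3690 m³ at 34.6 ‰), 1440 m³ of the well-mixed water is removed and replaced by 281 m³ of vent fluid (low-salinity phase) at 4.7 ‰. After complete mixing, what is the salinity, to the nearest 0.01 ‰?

Remaining after removal: 2,250 m³ at 34.6 ‰ (salt = 77,850)
After addition: salt = 77,850 + 281×4.7 = 79,170.7; volume = 2,531 m³
S = 79,170.7 / 2,531 = 31.2804 ‰

31.28 ‰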